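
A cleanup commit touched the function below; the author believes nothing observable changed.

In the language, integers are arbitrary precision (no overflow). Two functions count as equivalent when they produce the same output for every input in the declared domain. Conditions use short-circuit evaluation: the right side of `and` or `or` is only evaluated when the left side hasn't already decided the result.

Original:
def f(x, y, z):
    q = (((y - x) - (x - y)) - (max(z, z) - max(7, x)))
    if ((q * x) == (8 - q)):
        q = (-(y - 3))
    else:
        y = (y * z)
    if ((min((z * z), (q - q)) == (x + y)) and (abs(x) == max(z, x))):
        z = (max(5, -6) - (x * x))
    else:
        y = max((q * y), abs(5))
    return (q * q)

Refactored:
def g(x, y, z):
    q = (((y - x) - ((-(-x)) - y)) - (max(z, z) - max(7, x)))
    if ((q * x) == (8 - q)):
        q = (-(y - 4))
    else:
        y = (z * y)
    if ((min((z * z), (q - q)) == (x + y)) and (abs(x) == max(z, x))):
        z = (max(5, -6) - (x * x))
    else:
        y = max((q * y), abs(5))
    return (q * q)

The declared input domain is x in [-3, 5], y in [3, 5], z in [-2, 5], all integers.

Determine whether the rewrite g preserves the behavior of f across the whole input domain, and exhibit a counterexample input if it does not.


The rewrite breaks on x=0, y=3, z=5, where the results are 0 and 1.
f: q becomes 8; next ((q * x) == (8 - q)) evaluates to true; next q becomes 0; next ((min((z * z), (q - q)) == (x + y)) and (abs(x) == max(z, x))) evaluates to false; next y becomes 5; next final value 0
g: q becomes 8; next ((q * x) == (8 - q)) evaluates to true; next q becomes 1; next ((min((z * z), (q - q)) == (x + y)) and (abs(x) == max(z, x))) evaluates to false; next y becomes 5; next final value 1
verdict: not equivalent; witness: x=0, y=3, z=5


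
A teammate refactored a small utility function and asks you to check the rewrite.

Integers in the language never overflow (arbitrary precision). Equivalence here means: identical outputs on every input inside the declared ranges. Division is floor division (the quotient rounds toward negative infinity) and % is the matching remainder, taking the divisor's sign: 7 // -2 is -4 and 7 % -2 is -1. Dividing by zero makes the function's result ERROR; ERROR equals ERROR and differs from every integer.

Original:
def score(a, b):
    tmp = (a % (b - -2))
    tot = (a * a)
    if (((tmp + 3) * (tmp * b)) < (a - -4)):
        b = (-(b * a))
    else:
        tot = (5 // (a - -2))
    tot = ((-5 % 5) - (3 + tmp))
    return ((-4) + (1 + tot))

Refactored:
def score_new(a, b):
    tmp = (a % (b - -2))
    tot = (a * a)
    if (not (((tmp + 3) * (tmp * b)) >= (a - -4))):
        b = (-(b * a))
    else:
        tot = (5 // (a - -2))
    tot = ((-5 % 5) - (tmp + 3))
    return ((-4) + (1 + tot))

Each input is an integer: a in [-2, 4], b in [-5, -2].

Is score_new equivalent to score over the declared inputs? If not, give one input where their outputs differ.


Equivalent — the differences include comparison usage differs; and boolean connective usage differs, yet no declared input distinguishes the two.
Spot check at a=0, b=-4 — score: tmp becomes 0; next tot becomes 0; next (((tmp + 3) * (tmp * b)) < (a - -4)) evaluates to true; next b becomes 0; next tot becomes -3; next final value -6. score_new: tmp becomes 0; next tot becomes 0; next (not (((tmp + 3) * (tmp * b)) >= (a - -4))) evaluates to true; next b becomes 0; next tot becomes -3; next final value -6. Both give -6.
Across all 28 domain points the two functions coincide.
verdict: equivalent


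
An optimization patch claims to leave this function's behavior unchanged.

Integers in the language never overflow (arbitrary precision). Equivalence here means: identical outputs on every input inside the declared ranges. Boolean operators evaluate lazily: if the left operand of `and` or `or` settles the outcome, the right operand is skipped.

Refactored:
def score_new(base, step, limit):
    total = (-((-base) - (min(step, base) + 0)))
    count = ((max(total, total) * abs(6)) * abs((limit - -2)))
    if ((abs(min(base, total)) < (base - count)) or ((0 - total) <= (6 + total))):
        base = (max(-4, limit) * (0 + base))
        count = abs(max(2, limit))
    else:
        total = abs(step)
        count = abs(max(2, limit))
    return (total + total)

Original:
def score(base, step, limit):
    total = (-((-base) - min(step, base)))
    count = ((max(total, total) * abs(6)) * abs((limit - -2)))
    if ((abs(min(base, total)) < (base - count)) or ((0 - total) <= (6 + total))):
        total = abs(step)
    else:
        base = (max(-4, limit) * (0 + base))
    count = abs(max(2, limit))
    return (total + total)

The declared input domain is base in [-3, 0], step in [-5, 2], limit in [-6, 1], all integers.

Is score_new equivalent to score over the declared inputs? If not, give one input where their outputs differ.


base=-3, step=-5, limit=-6 yields 10 from score but -16 from score_new.
verdict: not equivalent; witness: base=-3, step=-5, limit=-6


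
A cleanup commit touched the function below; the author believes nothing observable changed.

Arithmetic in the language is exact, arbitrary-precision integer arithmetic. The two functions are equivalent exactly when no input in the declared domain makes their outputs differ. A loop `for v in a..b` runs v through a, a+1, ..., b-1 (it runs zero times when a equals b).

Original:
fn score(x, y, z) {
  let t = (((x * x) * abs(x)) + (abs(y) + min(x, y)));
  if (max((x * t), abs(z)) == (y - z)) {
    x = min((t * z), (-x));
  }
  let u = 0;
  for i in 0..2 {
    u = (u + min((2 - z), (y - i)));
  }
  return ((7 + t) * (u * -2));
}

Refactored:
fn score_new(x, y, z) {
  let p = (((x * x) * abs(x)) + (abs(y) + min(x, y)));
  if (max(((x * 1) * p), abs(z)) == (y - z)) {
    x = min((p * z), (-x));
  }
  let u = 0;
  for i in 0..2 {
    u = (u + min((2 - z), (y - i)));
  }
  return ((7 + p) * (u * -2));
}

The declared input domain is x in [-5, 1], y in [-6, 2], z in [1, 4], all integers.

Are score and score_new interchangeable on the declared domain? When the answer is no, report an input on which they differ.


The two versions differ — the changes include constant usage differs, local variable names differ, arithmetic usage differs.
One worked example (x=0, y=0, z=3) — score: t becomes 0; next (max((x * t), abs(z)) == (y - z)) evaluates to false; next u becomes 0; next at i=0:; next u becomes -1; next at i=1:; next u becomes -2; next final value 28; score_new: p becomes 0; next (max(((x * 1) * p), abs(z)) == (y - z)) evaluates to false; next u becomes 0; next at i=0:; next u becomes -1; next at i=1:; next u becomes -2; next final value 28; agreement on 28.
An exhaustive pass over the 252 declared inputs shows identical outputs.
verdict: equivalent


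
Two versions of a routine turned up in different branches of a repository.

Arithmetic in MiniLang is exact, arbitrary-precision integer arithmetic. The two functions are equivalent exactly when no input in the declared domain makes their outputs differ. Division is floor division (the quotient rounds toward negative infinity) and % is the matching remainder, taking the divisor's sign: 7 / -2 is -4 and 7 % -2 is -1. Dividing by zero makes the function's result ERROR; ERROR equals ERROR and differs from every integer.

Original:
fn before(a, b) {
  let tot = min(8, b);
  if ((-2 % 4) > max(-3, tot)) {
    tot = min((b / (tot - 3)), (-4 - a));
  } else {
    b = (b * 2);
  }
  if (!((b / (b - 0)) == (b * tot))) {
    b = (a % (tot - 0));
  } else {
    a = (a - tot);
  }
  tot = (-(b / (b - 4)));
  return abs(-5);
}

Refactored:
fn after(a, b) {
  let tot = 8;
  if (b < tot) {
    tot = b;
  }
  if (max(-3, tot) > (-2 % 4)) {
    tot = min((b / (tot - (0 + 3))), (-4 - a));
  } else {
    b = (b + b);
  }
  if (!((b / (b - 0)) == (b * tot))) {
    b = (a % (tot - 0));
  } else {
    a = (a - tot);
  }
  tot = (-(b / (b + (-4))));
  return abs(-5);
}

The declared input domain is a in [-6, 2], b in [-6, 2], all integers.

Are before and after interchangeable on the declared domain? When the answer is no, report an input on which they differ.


Run the pair on a=-6, b=-6.
before: tot=-6, then ((-2 % 4) > max(-3, tot)) is true, then tot=0, then (!((b / (b - 0)) == (b * tot))) is true, then a zero divisor aborts: ERROR
after: tot=8, then (b < tot) is true, then tot=-6, then (max(-3, tot) > (-2 % 4)) is false, then b=-12, then (!((b / (b - 0)) == (b * tot))) is true, then b=0, then tot=0, then returns 5
ERROR and 5 differ, so these are not the same function on this domain.
verdict: not equivalent; witness: a=-6, b=-6


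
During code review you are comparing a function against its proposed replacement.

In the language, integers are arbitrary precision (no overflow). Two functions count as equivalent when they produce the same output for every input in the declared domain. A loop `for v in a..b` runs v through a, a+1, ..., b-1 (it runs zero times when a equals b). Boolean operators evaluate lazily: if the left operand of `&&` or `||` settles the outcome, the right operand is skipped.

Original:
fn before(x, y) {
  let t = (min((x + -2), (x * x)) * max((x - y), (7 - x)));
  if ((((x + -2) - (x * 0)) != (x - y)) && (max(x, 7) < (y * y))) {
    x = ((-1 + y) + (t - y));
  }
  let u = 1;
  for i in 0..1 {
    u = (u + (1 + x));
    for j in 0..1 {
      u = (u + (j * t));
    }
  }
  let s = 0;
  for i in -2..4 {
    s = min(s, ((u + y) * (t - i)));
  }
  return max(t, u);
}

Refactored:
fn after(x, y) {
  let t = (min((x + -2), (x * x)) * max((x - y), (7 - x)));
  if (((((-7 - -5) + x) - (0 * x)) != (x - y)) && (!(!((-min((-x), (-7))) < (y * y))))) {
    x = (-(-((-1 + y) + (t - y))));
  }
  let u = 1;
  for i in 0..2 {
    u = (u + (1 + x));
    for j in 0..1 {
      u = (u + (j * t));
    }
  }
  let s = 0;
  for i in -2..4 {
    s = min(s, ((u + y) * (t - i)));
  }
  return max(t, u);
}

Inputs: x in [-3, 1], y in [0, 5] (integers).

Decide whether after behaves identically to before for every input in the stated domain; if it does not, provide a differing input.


Input x=-3, y=0: -1 from before versus -3 from after.
verdict: not equivalent; witness: x=-3, y=0


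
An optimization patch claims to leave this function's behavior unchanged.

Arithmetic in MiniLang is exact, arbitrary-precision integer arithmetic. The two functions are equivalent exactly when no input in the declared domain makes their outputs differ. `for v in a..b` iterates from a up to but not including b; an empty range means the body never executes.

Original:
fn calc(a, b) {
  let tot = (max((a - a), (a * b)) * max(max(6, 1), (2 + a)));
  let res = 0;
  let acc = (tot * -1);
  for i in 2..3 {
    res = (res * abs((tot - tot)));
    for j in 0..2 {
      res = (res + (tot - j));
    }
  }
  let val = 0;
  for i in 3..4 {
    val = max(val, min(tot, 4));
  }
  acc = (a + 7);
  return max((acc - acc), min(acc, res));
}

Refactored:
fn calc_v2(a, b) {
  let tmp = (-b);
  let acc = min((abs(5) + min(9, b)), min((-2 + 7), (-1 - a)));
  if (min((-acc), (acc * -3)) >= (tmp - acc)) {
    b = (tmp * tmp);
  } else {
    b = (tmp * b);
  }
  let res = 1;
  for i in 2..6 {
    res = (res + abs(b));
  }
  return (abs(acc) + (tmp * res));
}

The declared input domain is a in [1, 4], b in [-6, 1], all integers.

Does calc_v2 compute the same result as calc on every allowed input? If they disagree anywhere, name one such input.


Run the pair on a=1, b=-6.
calc: tot=0, then res=0, then acc=0, then (i=2), then res=0, then (j=0), then res=0, then (j=1), then res=-1, then val=0, then (i=3), then val=0, then acc=8, then returns 0
calc_v2: tmp=6, then acc=-2, then (min((-acc), (acc * -3)) >= (tmp - acc)) is false, then b=-36, then res=1, then (i=2), then res=37, then (i=3), then res=73, then (i=4), then res=109, then (i=5), then res=145, then returns 872
0 != 872, so the rewrite changes behavior.
verdict: not equivalent; witness: a=1, b=-6


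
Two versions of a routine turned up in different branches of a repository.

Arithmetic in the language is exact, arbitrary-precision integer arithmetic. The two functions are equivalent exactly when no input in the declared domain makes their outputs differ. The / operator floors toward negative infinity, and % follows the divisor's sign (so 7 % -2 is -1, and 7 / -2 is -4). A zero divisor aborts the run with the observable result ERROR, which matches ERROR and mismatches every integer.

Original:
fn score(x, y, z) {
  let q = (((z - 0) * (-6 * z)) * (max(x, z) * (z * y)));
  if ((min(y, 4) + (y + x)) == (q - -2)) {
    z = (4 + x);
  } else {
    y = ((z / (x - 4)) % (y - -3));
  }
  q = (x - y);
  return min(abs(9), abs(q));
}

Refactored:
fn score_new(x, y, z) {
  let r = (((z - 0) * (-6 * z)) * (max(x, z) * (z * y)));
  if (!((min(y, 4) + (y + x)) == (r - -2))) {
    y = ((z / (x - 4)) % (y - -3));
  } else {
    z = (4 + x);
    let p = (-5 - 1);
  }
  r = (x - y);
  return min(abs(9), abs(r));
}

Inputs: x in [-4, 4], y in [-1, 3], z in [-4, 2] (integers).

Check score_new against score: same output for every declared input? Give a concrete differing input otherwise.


A substantive addition is an assignment to `p` whose value nothing reads; no result depends on it; all 315 inputs agree.
verdict: equivalent


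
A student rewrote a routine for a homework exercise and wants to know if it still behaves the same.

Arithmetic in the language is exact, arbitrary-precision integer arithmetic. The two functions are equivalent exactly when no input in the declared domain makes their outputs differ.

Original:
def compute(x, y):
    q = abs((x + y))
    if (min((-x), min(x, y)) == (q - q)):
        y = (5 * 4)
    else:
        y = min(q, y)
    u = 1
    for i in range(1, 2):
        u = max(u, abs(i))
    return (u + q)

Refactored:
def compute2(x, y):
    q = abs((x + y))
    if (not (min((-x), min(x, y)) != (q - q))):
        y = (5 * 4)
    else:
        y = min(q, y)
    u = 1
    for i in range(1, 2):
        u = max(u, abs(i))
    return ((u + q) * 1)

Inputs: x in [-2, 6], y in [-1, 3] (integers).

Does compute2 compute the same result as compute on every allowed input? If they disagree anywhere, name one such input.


Although arithmetic usage differs, constant usage differs, comparison usage differs, boolean connective usage differs, 45/45 inputs agree.
verdict: equivalent


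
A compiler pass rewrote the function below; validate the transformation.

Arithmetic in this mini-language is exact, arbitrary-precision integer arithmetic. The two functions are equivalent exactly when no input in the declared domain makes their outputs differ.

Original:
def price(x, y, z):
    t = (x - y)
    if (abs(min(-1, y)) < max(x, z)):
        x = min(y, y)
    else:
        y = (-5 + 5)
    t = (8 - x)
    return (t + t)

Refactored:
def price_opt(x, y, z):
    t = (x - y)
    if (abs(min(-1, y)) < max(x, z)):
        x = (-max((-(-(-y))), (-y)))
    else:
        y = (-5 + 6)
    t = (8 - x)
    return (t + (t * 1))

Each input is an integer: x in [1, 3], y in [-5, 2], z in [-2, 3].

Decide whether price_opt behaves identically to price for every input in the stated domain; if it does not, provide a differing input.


The suspicious edit (`5` became `6`) never changes the result for any input inside the declared domain; all 144 inputs agree.
verdict: equivalent


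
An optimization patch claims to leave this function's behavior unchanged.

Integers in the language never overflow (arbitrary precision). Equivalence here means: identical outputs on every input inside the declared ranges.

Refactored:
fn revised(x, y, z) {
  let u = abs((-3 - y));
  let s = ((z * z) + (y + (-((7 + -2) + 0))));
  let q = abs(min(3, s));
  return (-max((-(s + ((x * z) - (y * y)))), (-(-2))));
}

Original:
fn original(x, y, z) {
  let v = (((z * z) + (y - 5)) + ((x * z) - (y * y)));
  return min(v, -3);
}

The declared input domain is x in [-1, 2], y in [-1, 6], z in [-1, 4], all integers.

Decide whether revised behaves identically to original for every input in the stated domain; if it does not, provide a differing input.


There is a counterexample at x=-1, y=-1, z=3: -3 on one side, -2 on the other.
original: v := -1 | result -3
revised: u := 2 | s := 3 | q := 3 | result -2
verdict: not equivalent; witness: x=-1, y=-1, z=3


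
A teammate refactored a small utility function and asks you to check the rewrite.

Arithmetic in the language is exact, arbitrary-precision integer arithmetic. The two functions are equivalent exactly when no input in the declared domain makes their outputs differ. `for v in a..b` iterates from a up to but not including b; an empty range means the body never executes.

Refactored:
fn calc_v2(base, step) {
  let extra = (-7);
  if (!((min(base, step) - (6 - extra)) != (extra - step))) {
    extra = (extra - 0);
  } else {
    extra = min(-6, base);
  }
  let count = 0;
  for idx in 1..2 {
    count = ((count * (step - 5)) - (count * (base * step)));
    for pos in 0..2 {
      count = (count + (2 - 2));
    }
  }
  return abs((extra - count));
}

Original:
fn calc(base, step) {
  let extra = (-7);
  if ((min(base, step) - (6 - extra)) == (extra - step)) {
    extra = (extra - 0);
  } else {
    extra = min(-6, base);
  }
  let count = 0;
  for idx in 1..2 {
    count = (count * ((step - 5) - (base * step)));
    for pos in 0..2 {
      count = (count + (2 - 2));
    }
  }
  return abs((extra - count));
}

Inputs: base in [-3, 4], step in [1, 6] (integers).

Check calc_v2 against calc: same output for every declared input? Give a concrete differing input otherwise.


Changes here: boolean connective usage differs, and arithmetic usage differs, and comparison usage differs; the full 48-point sweep finds no disagreement.
verdict: equivalent


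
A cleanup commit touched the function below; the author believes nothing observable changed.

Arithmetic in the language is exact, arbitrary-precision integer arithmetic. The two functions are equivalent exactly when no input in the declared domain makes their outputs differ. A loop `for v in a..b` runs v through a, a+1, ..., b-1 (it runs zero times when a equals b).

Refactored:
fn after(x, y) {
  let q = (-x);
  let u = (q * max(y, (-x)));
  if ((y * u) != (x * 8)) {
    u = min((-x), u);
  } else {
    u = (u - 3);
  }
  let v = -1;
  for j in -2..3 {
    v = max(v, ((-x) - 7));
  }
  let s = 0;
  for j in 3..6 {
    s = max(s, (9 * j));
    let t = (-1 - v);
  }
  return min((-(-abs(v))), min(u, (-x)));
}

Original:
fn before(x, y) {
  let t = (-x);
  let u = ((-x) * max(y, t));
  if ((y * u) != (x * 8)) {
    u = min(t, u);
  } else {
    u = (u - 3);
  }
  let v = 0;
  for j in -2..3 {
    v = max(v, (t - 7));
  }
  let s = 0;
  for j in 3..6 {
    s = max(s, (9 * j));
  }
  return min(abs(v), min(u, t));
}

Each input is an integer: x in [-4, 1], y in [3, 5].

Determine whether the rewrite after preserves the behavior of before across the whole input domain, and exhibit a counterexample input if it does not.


The rewrite breaks on x=-4, y=3, where the results are 0 and 1.
before: t=4, then u=16, then ((y * u) != (x * 8)) is true, then u=4, then v=0, then (j=-2), then v=0, then (j=-1), then v=0, then (j=0), then v=0, then (j=1), then v=0, then (j=2), then v=0, then s=0, then (j=3), then s=27, then (j=4), then s=36, then (j=5), then s=45, then returns 0
after: q=4, then u=16, then ((y * u) != (x * 8)) is true, then u=4, then v=-1, then (j=-2), then v=-1, then (j=-1), then v=-1, then (j=0), then v=-1, then (j=1), then v=-1, then (j=2), then v=-1, then s=0, then (j=3), then s=27, then t=0, then (j=4), then s=36, then t=0, then (j=5), then s=45, then t=0, then returns 1
verdict: not equivalent; witness: x=-4, y=3


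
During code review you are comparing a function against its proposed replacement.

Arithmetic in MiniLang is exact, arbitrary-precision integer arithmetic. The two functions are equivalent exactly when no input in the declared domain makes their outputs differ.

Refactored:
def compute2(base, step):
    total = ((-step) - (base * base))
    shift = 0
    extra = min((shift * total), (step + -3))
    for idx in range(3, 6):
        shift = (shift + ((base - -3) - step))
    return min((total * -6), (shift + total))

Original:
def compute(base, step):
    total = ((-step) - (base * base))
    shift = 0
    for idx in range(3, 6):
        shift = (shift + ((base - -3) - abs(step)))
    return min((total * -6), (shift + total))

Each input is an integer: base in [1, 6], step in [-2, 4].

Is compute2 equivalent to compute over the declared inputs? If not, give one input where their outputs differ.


These are not equivalent — on base=2, step=-2 the outputs split (7 vs 12).
compute: total=-2, then shift=0, then (idx=3), then shift=3, then (idx=4), then shift=6, then (idx=5), then shift=9, then returns 7
compute2: total=-2, then shift=0, then extra=-5, then (idx=3), then shift=7, then (idx=4), then shift=14, then (idx=5), then shift=21, then returns 12
verdict: not equivalent; witness: base=2, step=-2


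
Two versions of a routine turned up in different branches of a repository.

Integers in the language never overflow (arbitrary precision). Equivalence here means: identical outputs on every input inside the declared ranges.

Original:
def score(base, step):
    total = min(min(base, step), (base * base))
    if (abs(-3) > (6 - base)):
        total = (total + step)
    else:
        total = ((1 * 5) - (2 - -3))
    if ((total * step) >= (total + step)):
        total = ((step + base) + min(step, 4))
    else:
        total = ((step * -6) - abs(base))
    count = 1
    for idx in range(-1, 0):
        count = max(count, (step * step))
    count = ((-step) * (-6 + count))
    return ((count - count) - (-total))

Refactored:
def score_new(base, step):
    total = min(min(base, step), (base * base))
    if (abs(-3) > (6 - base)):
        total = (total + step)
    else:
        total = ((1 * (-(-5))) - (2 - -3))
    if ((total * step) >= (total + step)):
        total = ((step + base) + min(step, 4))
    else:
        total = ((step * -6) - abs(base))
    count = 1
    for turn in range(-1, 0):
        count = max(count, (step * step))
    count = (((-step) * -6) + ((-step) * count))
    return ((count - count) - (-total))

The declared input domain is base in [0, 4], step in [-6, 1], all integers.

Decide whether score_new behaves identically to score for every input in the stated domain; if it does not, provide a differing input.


Equivalent — the differences include arithmetic usage differs; local variable names differ, yet no declared input distinguishes the two.
Spot check at base=3, step=-5 — score: total=-5, then (abs(-3) > (6 - base)) is false, then total=0, then ((total * step) >= (total + step)) is true, then total=-7, then count=1, then (idx=-1), then count=25, then count=95, then returns -7. score_new: total=-5, then (abs(-3) > (6 - base)) is false, then total=0, then ((total * step) >= (total + step)) is true, then total=-7, then count=1, then (turn=-1), then count=25, then count=95, then returns -7. Both give -7.
Sweeping the whole domain (40 inputs) finds no disagreement.
verdict: equivalent


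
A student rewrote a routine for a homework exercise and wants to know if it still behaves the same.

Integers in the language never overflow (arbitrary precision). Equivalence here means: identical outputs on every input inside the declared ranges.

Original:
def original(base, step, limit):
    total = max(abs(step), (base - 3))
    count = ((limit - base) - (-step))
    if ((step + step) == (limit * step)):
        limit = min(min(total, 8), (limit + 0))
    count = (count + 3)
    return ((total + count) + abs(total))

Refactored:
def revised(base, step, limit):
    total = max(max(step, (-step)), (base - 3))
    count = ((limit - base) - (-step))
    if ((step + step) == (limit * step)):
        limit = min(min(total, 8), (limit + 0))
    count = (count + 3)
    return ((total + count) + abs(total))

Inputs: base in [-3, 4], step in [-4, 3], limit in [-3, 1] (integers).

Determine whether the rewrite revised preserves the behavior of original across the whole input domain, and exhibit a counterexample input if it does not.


Equivalent — the differences include min/max/abs usage differs, yet no declared input distinguishes the two.
Spot check at base=0, step=2, limit=0 — original: total becomes 2; next count becomes 2; next ((step + step) == (limit * step)) evaluates to false; next count becomes 5; next final value 9. revised: total becomes 2; next count becomes 2; next ((step + step) == (limit * step)) evaluates to false; next count becomes 5; next final value 9. Both give 9.
Across all 320 domain points the two functions coincide.
verdict: equivalent


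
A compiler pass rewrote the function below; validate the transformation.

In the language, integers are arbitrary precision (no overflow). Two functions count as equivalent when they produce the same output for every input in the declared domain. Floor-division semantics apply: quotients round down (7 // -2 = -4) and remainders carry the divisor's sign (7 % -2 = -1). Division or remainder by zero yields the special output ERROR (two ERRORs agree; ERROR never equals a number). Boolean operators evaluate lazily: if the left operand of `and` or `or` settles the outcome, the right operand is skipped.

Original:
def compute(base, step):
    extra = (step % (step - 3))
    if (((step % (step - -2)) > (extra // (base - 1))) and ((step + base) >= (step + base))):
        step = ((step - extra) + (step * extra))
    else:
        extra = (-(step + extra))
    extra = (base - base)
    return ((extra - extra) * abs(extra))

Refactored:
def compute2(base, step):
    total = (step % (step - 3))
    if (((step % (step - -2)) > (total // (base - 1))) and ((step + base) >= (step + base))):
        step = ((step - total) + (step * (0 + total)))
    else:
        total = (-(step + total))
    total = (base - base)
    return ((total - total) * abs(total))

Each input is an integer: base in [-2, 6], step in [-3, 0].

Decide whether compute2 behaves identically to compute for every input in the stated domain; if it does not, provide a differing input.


Side by side, the visible changes include: local variable names differ, constant usage differs, arithmetic usage differs.
Spot check at base=4, step=-2 — compute: extra := -2 | divide-by-zero, output ERROR. compute2: total := -2 | divide-by-zero, output ERROR. Both give ERROR.
Every one of the 36 inputs gives matching results.
verdict: equivalent


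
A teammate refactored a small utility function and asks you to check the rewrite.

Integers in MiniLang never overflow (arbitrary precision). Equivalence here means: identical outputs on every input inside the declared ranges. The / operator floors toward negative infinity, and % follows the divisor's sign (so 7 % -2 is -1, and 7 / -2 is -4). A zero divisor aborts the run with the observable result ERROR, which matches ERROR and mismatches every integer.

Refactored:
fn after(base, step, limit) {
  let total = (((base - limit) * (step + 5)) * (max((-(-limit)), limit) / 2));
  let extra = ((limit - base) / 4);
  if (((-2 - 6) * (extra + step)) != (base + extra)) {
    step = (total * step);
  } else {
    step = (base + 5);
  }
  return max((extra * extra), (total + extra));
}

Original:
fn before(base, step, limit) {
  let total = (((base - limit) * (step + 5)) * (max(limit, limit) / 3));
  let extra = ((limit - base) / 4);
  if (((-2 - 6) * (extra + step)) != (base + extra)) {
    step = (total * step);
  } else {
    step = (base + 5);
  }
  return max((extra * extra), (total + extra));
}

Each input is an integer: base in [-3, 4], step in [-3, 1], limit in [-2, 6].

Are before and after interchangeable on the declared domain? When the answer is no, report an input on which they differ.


Try base=3, step=-2, limit=2.
before: total := 0 | extra := -1 | (((-2 - 6) * (extra + step)) != (base + extra)): true | step := 0 | result 1
after: total := 3 | extra := -1 | (((-2 - 6) * (extra + step)) != (base + extra)): true | step := -6 | result 2
1 vs 2 — the two versions disagree here.
verdict: not equivalent; witness: base=3, step=-2, limit=2


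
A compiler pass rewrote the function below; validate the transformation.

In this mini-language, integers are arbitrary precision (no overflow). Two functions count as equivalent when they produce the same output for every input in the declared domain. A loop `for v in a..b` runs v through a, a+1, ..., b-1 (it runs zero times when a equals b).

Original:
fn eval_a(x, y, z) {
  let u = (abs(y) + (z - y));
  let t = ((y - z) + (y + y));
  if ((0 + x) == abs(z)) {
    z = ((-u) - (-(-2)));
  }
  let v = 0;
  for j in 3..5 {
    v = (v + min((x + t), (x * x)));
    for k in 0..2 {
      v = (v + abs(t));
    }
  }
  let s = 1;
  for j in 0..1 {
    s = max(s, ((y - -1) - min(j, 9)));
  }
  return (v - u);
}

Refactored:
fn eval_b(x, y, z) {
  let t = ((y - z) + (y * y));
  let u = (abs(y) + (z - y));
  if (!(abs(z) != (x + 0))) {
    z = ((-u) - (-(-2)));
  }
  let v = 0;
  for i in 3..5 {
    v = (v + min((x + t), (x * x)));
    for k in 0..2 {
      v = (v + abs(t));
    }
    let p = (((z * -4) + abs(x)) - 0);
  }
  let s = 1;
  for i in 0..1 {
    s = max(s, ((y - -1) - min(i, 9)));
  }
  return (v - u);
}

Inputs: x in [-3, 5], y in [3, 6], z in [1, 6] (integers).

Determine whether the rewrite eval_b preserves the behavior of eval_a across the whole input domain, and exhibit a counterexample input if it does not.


Not equivalent: x=-3, y=3, z=1 separates them (41 vs 59).
eval_a: u = 1; t = 8; ((0 + x) == abs(z)) -> false; v = 0; [j=3]; v = 5; [k=0]; v = 13; [k=1]; v = 21; [j=4]; v = 26; [k=0]; v = 34; [k=1]; v = 42; s = 1; [j=0]; s = 4; return 41
eval_b: t = 11; u = 1; (!(abs(z) != (x + 0))) -> false; v = 0; [i=3]; v = 8; [k=0]; v = 19; [k=1]; v = 30; p = -1; [i=4]; v = 38; [k=0]; v = 49; [k=1]; v = 60; p = -1; s = 1; [i=0]; s = 4; return 59
verdict: not equivalent; witness: x=-3, y=3, z=1


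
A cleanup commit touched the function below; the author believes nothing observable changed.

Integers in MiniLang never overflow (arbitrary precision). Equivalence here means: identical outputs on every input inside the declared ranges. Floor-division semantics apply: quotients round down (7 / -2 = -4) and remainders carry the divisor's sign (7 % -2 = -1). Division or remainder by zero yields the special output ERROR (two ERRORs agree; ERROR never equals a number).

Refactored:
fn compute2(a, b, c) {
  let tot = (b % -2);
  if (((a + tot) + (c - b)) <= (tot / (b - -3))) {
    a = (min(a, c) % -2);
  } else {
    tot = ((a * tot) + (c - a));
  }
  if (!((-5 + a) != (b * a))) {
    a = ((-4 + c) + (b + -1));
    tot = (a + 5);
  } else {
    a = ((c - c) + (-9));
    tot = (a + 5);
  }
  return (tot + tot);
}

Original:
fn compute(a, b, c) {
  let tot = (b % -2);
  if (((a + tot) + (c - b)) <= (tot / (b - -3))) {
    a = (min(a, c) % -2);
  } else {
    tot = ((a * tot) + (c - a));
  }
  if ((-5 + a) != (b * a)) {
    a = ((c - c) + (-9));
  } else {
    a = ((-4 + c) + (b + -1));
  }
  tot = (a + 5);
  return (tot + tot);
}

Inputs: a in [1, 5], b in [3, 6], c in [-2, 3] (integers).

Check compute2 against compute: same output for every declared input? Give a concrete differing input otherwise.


Reading the diff, among the changes: boolean connective usage differs; and arithmetic usage differs; and statement counts differ; and constant usage differs.
One worked example (a=4, b=4, c=1) — compute: tot=0, then (((a + tot) + (c - b)) <= (tot / (b - -3))) is false, then tot=-3, then ((-5 + a) != (b * a)) is true, then a=-9, then tot=-4, then returns -8; compute2: tot=0, then (((a + tot) + (c - b)) <= (tot / (b - -3))) is false, then tot=-3, then (!((-5 + a) != (b * a))) is false, then a=-9, then tot=-4, then returns -8; agreement on -8.
An exhaustive pass over the 120 declared inputs shows identical outputs.
verdict: equivalent


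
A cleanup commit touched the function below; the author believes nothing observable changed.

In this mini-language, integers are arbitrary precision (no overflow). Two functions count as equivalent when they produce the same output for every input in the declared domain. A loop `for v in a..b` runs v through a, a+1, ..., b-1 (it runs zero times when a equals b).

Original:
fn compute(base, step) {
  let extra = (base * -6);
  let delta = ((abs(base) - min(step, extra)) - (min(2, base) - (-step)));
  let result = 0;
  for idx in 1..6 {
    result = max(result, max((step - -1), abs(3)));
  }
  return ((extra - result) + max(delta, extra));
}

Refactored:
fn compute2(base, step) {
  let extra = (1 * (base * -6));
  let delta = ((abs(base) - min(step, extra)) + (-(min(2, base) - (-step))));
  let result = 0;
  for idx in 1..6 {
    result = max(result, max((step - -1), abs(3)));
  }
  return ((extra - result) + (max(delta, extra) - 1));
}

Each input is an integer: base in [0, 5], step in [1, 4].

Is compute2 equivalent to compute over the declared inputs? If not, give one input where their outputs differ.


Evaluate both at base=0, step=1.
compute: extra=0, then delta=-1, then result=0, then (idx=1), then result=3, then (idx=2), then result=3, then (idx=3), then result=3, then (idx=4), then result=3, then (idx=5), then result=3, then returns -3
compute2: extra=0, then delta=-1, then result=0, then (idx=1), then result=3, then (idx=2), then result=3, then (idx=3), then result=3, then (idx=4), then result=3, then (idx=5), then result=3, then returns -4
-3 != -4, so the rewrite changes behavior.
verdict: not equivalent; witness: base=0, step=1


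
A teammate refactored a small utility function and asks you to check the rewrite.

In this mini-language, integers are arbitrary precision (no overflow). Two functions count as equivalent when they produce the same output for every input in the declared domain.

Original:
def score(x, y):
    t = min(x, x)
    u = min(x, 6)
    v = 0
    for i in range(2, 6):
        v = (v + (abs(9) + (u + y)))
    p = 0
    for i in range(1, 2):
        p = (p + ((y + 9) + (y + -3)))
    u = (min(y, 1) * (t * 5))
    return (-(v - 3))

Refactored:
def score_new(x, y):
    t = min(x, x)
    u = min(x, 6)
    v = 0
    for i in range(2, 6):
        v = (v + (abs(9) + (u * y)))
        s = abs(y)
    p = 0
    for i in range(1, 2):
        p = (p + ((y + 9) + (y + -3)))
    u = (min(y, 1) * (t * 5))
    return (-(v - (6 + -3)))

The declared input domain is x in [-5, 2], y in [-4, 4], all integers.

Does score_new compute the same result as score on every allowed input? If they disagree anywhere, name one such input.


The rewrite breaks on x=-5, y=-4, where the results are 3 and -113.
score: t = -5; u = -5; v = 0; [i=2]; v = 0; [i=3]; v = 0; [i=4]; v = 0; [i=5]; v = 0; p = 0; [i=1]; p = -2; u = 100; return 3
score_new: t = -5; u = -5; v = 0; [i=2]; v = 29; s = 4; [i=3]; v = 58; s = 4; [i=4]; v = 87; s = 4; [i=5]; v = 116; s = 4; p = 0; [i=1]; p = -2; u = 100; return -113
verdict: not equivalent; witness: x=-5, y=-4


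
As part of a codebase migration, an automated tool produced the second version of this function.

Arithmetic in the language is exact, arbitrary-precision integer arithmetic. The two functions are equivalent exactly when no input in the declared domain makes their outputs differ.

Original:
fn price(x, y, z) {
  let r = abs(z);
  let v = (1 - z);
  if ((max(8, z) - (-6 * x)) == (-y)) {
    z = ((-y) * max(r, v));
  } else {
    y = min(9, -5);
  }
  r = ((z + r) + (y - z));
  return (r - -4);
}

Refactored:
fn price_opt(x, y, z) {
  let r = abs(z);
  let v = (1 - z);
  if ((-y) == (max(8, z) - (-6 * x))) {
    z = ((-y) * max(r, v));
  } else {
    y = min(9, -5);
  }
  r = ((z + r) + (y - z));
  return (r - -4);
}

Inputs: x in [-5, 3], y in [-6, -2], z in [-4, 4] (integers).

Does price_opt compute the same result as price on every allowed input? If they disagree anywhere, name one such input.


Differences: same computation, different form — yet all 405 inputs agree.
verdict: equivalent


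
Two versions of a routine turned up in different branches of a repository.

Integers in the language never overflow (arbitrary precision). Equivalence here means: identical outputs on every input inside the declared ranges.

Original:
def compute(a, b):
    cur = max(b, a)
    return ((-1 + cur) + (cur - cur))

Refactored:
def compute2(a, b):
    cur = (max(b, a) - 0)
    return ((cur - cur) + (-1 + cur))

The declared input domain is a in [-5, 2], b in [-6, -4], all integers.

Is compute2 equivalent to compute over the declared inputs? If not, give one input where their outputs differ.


Reading the diff, among the changes: arithmetic usage differs, and constant usage differs.
Tracing a=-5, b=-6: compute: cur becomes -5; next final value -6 | compute2: cur becomes -5; next final value -6 — matching result -6.
An exhaustive pass over the 24 declared inputs shows identical outputs.
verdict: equivalent


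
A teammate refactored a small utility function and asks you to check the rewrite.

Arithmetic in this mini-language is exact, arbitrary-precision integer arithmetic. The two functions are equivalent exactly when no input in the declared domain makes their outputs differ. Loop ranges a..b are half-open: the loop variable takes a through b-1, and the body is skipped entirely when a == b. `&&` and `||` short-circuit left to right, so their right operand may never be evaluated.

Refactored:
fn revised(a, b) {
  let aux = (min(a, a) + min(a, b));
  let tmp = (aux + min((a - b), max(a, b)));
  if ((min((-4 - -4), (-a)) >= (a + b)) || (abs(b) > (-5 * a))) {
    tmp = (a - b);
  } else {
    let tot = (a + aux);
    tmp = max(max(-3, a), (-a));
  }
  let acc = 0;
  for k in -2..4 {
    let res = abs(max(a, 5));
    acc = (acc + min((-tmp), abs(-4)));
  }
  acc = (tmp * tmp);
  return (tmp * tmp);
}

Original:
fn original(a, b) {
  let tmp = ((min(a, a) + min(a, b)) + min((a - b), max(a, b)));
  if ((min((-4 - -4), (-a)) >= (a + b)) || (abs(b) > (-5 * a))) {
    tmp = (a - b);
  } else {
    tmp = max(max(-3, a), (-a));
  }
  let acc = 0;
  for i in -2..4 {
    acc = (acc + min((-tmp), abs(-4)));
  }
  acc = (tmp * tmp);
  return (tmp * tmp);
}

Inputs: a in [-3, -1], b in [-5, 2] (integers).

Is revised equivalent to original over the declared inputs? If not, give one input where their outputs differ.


Reading the diff, among the changes: statement counts differ; also local variable names differ; also constant usage differs; also min/max/abs usage differs; also arithmetic usage differs.
As a probe, take a=-2, b=-5: original runs tmp becomes -9; next ((min((-4 - -4), (-a)) >= (a + b)) || (abs(b) > (-5 * a))) evaluates to true; next tmp becomes 3; next acc becomes 0; next at i=-2:; next acc becomes -3; next at i=-1:; next acc becomes -6; next at i=0:; next acc becomes -9; next at i=1:; next acc becomes -12; next at i=2:; next acc becomes -15; next at i=3:; next acc becomes -18; next acc becomes 9; next final value 9; revised runs aux becomes -7; next tmp becomes -9; next ((min((-4 - -4), (-a)) >= (a + b)) || (abs(b) > (-5 * a))) evaluates to true; next tmp becomes 3; next acc becomes 0; next at k=-2:; next res becomes 5; next acc becomes -3; next at k=-1:; next res becomes 5; next acc becomes -6; next at k=0:; next res becomes 5; next acc becomes -9; next at k=1:; next res becomes 5; next acc becomes -12; next at k=2:; next res becomes 5; next acc becomes -15; next at k=3:; next res becomes 5; next acc becomes -18; next acc becomes 9; next final value 9; both end at 9.
Sweeping the whole domain (24 inputs) finds no disagreement.
verdict: equivalent


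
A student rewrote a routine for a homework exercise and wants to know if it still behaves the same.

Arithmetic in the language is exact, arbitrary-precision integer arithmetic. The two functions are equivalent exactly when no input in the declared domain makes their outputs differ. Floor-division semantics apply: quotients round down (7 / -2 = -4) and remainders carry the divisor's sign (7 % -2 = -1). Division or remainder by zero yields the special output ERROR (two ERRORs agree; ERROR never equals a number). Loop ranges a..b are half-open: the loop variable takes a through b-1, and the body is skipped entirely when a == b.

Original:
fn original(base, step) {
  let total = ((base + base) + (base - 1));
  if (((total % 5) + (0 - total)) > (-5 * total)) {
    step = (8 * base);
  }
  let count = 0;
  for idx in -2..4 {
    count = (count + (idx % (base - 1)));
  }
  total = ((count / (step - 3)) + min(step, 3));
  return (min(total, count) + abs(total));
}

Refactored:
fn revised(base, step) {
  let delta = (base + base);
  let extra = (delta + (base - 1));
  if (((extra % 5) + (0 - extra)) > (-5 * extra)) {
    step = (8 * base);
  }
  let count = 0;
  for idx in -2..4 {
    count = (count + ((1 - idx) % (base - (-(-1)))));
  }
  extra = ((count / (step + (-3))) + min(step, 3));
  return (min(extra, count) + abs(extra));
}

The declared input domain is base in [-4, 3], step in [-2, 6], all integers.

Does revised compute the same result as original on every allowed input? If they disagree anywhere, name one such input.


Behavior is preserved: although arithmetic usage differs, plus statement counts differ, plus local variable names differ, plus constant usage differs, the outputs never diverge.
One worked example (base=-2, step=4) — original: total := -7 | (((total % 5) + (0 - total)) > (-5 * total)): false | count := 0 | iter idx=-2: | count := -2 | iter idx=-1: | count := -3 | iter idx=0: | count := -3 | iter idx=1: | count := -5 | iter idx=2: | count := -6 | iter idx=3: | count := -6 | total := -3 | result -3; revised: delta := -4 | extra := -7 | (((extra % 5) + (0 - extra)) > (-5 * extra)): false | count := 0 | iter idx=-2: | count := 0 | iter idx=-1: | count := -1 | iter idx=0: | count := -3 | iter idx=1: | count := -3 | iter idx=2: | count := -4 | iter idx=3: | count := -6 | extra := -3 | result -3; agreement on -3.
Across all 72 domain points the two functions coincide.
verdict: equivalent
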